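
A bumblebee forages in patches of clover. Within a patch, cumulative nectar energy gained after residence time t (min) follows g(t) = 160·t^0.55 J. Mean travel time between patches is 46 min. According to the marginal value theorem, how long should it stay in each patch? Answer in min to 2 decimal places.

56.22 min

Optimal t* satisfies g'(t*) = g(t*)/(T + t*).
g'(t) = 0.55·160·t^-0.45. Setting 0.55·160·t^-0.45 = 160·t^0.55/(46+t) gives 0.55(46+t) = t, so 0.45·t = 0.55×46.
t* = 0.55×46/0.45 = 56.22 min.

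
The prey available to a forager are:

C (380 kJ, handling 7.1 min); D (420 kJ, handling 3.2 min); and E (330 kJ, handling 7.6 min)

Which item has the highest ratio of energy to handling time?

D

In descending order of E/h:
D: 420/3.2 = 131 kJ/min
C: 380/7.1 = 53.5 kJ/min
E: 330/7.6 = 43.4 kJ/min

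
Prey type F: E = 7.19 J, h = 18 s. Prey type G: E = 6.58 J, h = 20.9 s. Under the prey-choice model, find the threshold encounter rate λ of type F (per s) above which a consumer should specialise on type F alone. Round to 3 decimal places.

The zero-one rule: include type G iff E₂/h₂ > λE₁/(1+λh₁). Equality gives the switch point.
λE₁h₂ = E₂ + λE₂h₁ ⇒ λ = E₂/(E₁h₂ − E₂h₁) = 6.58/(150.3 − 118.4) = 0.2067 per s.

0.207 per s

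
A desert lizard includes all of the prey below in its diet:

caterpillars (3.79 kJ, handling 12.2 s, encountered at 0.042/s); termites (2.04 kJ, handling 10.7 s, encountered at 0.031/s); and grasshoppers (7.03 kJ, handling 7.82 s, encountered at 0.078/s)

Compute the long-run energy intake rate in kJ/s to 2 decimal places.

R = (0.042×3.79 + 0.031×2.04 + 0.078×7.03) / (1 + 0.042×12.2 + 0.031×10.7 + 0.078×7.82) = 0.7708/2.454 = 0.3141 kJ/s.

0.31 kJ/s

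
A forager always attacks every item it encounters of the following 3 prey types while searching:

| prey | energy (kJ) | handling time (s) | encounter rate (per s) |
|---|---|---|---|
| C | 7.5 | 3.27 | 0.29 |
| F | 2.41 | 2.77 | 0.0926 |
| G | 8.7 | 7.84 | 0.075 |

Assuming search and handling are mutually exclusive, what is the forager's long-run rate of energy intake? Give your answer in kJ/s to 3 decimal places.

1.092 kJ/s

R = Σλ_iE_i / (1 + Σλ_ih_i)
Numerator: 0.29×7.5 + 0.0926×2.41 + 0.075×8.7 = 3.051
Denominator: 1 + 0.29×3.27 + 0.0926×2.77 + 0.075×7.84 = 2.793
R = 3.051/2.793 = 1.092 kJ/s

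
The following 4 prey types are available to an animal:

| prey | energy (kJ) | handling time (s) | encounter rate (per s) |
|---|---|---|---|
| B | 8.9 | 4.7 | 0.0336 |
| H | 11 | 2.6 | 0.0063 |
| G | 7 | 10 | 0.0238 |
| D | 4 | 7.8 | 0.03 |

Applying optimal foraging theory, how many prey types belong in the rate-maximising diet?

E/h in descending order: H 4.23, B 1.89, G 0.7, D 0.513 kJ/s. The optimal diet is the largest prefix of this list for which every included type satisfies E_i/h_i > R on the types above it.
Rate on top 1: 0.06818. B: 1.89 > 0.06818 → include.
Rate on top 2: 0.3137. G: 0.7 > 0.3137 → include.
Rate on top 3: 0.3788. D: 0.513 > 0.3788 → include.
Optimal diet: H, B, G, D — 4 of 4 types.

4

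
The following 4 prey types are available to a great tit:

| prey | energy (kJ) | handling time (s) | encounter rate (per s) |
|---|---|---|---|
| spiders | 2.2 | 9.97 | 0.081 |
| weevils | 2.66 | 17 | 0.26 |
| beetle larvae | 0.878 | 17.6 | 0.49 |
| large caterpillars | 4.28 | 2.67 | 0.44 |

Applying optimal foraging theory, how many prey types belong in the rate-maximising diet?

1

Profitabilities (E/h, kJ/s): large caterpillars 1.6, spiders 0.221, weevils 0.156, beetle larvae 0.0499. Add prey in this order while the next type's profitability exceeds the intake rate on those already taken.
Rate on top 1: 0.8659. spiders: 0.221 < 0.8659 → exclude; stop.
Optimal diet: large caterpillars — 1 of 4 types.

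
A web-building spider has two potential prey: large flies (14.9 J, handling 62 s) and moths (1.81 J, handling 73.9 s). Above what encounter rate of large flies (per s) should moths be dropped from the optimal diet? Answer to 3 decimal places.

The zero-one rule: include moths iff E₂/h₂ > λE₁/(1+λh₁). Equality gives the switch point.
λE₁h₂ = E₂ + λE₂h₁ ⇒ λ = E₂/(E₁h₂ − E₂h₁) = 1.81/(1101 − 112.2) = 0.00183 per s.

0.002 per s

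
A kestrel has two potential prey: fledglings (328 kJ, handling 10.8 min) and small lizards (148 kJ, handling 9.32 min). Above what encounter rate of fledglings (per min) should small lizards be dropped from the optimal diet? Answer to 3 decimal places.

The zero-one rule: include small lizards iff E₂/h₂ > λE₁/(1+λh₁). Equality gives the switch point.
λE₁h₂ = E₂ + λE₂h₁ ⇒ λ = E₂/(E₁h₂ − E₂h₁) = 148/(3057 − 1598) = 0.1015 per min.

0.101 per min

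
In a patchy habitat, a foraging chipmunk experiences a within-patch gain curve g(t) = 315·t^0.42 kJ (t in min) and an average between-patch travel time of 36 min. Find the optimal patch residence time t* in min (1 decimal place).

By the marginal value theorem, leave when the instantaneous gain rate g'(t) equals the habitat-wide average g(t)/(T + t).
g'(t) = 0.42·315·t^-0.58. Setting 0.42·315·t^-0.58 = 315·t^0.42/(36+t) gives 0.42(36+t) = t, so 0.58·t = 0.42×36.
t* = 0.42×36/0.58 = 26.07 min.

26.1 min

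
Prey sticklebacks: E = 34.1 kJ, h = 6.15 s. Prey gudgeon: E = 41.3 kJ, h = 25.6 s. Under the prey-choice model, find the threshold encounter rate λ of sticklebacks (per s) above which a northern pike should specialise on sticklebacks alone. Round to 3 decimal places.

0.067 per s

At the threshold, the rate on sticklebacks alone equals the profitability of gudgeon: λ·34.1/(1 + λ·6.15) = 41.3/25.6 = 1.613.
Rearranging, λ(34.1 − 1.613×6.15) = 1.613, so λ = 1.613/24.18 = 0.06672 per s.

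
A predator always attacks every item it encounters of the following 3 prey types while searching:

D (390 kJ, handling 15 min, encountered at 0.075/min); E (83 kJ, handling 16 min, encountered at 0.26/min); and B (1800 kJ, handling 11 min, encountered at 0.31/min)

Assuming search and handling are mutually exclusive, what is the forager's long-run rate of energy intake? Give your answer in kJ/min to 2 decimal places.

R = Σλ_iE_i / (1 + Σλ_ih_i)
Numerator: 0.075×390 + 0.26×83 + 0.31×1800 = 608.8
Denominator: 1 + 0.075×15 + 0.26×16 + 0.31×11 = 9.695
R = 608.8/9.695 = 62.8 kJ/min

62.80 kJ/min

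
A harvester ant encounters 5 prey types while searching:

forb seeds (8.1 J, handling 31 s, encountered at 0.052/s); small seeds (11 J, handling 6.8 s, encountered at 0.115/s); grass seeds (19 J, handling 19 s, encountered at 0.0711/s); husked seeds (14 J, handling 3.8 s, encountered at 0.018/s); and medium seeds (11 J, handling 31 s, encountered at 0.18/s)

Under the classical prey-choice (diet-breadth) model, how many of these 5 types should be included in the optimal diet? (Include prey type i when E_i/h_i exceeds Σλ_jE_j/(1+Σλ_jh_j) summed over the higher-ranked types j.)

E/h in descending order: husked seeds 3.68, small seeds 1.62, grass seeds 1, medium seeds 0.355, forb seeds 0.261 J/s. The optimal diet is the largest prefix of this list for which every included type satisfies E_i/h_i > R on the types above it.
Rate on top 1: 0.2359. small seeds: 1.62 > 0.2359 → include.
Rate on top 2: 0.8198. grass seeds: 1 > 0.8198 → include.
Rate on top 3: 0.8959. medium seeds: 0.355 < 0.8959 → exclude; stop.
Optimal diet: husked seeds, small seeds, grass seeds — 3 of 5 types.

3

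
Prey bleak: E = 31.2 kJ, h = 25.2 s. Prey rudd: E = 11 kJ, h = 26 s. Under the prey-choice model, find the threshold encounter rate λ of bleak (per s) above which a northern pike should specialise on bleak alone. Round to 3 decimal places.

Drop rudd once their profitability E₂/h₂ falls below the rate achievable on bleak alone: E₂/h₂ = λE₁/(1 + λh₁).
Solve for λ: λE₁h₂ = E₂(1 + λh₁) → λ(E₁h₂ − E₂h₁) = E₂ → λ = E₂/(E₁h₂ − E₂h₁).
λ = 11/(31.2×26 − 11×25.2) = 11/534 = 0.0206 per s.

0.021 per s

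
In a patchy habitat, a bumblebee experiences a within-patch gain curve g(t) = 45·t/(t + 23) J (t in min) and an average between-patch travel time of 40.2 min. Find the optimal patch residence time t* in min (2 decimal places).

Optimal t* satisfies g'(t*) = g(t*)/(T + t*).
g'(t) = 45·23/(t + 23)². Setting 45·23/(t+23)² = 45t/[(t+23)(40.2+t)] gives 23(40.2+t) = t(t+23), so t² = 23×40.2 = 924.6.
t* = √924.6 = 30.41 min.

30.41 min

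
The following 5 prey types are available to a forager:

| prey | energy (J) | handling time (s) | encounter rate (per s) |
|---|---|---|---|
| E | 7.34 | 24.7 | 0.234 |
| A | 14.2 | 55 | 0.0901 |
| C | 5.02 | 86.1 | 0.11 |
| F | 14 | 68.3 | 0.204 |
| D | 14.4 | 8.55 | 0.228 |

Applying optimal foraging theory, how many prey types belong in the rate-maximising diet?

1

Rank by E/h (J/s): D 1.68, E 0.297, A 0.258, F 0.205, C 0.0583. Include each in turn until the next type's E/h falls below the running intake rate.
Rate on top 1: 1.113. E: 0.297 < 1.113 → exclude; stop.
Optimal diet: D — 1 of 5 types.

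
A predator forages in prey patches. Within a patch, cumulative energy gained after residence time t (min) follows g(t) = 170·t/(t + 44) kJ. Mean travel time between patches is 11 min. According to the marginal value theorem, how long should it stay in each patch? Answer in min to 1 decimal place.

Optimal t* satisfies g'(t*) = g(t*)/(T + t*).
g'(t) = 170·44/(t + 44)². Setting 170·44/(t+44)² = 170t/[(t+44)(11+t)] gives 44(11+t) = t(t+44), so t² = 44×11 = 484.
t* = √484 = 22 min.

22.0 min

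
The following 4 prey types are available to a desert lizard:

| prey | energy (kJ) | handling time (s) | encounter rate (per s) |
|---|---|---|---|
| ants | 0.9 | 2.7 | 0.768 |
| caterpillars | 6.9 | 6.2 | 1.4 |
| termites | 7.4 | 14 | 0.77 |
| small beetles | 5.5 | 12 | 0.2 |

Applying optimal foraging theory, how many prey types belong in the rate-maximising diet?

Profitabilities (E/h, kJ/s): caterpillars 1.11, termites 0.529, small beetles 0.458, ants 0.333. Add prey in this order while the next type's profitability exceeds the intake rate on those already taken.
Rate on top 1: 0.9979. termites: 0.529 < 0.9979 → exclude; stop.
Optimal diet: caterpillars — 1 of 4 types.

1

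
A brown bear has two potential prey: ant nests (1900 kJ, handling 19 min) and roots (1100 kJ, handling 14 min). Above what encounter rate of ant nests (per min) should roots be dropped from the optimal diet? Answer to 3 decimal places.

The zero-one rule: include roots iff E₂/h₂ > λE₁/(1+λh₁). Equality gives the switch point.
λE₁h₂ = E₂ + λE₂h₁ ⇒ λ = E₂/(E₁h₂ − E₂h₁) = 1100/(2.66e+04 − 2.09e+04) = 0.193 per min.

0.193 per min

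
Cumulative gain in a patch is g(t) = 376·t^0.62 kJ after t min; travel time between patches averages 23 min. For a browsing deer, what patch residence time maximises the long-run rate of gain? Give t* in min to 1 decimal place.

37.5 min

Optimal t* satisfies g'(t*) = g(t*)/(T + t*).
g'(t) = 0.62·376·t^-0.38. Setting 0.62·376·t^-0.38 = 376·t^0.62/(23+t) gives 0.62(23+t) = t, so 0.38·t = 0.62×23.
t* = 0.62×23/0.38 = 37.53 min.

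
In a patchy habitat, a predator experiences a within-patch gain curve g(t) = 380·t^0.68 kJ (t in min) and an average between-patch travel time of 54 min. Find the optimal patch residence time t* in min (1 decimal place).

114.8 min

By the marginal value theorem, leave when the instantaneous gain rate g'(t) equals the habitat-wide average g(t)/(T + t).
g'(t) = 0.68·380·t^-0.32. Setting 0.68·380·t^-0.32 = 380·t^0.68/(54+t) gives 0.68(54+t) = t, so 0.32·t = 0.68×54.
t* = 0.68×54/0.32 = 114.8 min.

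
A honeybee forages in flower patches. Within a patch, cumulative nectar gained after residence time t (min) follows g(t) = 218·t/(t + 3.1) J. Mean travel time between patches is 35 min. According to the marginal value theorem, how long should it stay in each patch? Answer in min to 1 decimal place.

10.4 min

By the marginal value theorem, leave when the instantaneous gain rate g'(t) equals the habitat-wide average g(t)/(T + t).
g'(t) = 218·3.1/(t + 3.1)². Setting 218·3.1/(t+3.1)² = 218t/[(t+3.1)(35+t)] gives 3.1(35+t) = t(t+3.1), so t² = 3.1×35 = 108.5.
t* = √108.5 = 10.42 min.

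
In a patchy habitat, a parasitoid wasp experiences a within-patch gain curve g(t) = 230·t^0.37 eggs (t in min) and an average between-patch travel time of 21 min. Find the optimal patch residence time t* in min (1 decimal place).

12.3 min

Maximise g(t)/(T+t): set derivative to zero → g'(t)(T+t) = g(t).
g'(t) = 0.37·230·t^-0.63. Setting 0.37·230·t^-0.63 = 230·t^0.37/(21+t) gives 0.37(21+t) = t, so 0.63·t = 0.37×21.
t* = 0.37×21/0.63 = 12.33 min.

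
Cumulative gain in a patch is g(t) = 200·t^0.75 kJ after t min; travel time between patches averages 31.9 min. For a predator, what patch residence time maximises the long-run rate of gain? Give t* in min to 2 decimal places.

95.70 min

Optimal t* satisfies g'(t*) = g(t*)/(T + t*).
g'(t) = 0.75·200·t^-0.25. Setting 0.75·200·t^-0.25 = 200·t^0.75/(31.9+t) gives 0.75(31.9+t) = t, so 0.25·t = 0.75×31.9.
t* = 0.75×31.9/0.25 = 95.7 min.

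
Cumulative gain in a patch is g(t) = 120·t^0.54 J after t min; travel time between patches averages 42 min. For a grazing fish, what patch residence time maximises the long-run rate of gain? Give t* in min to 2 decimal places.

Optimal t* satisfies g'(t*) = g(t*)/(T + t*).
g'(t) = 0.54·120·t^-0.46. Setting 0.54·120·t^-0.46 = 120·t^0.54/(42+t) gives 0.54(42+t) = t, so 0.46·t = 0.54×42.
t* = 0.54×42/0.46 = 49.3 min.

49.30 min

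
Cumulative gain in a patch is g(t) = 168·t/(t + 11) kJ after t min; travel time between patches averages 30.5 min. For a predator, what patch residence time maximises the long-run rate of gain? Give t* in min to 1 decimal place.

Maximise g(t)/(T+t): set derivative to zero → g'(t)(T+t) = g(t).
g'(t) = 168·11/(t + 11)². Setting 168·11/(t+11)² = 168t/[(t+11)(30.5+t)] gives 11(30.5+t) = t(t+11), so t² = 11×30.5 = 335.5.
t* = √335.5 = 18.32 min.

18.3 min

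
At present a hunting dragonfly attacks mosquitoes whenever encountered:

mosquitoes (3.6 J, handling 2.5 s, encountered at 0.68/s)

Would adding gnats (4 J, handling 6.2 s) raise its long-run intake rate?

Current rate: (0.68×3.6)/(1 + 0.68×2.5) = 0.9067 J/s.
gnats: E/h = 4/6.2 = 0.6452 J/s.
Since 0.6452 < R, time spent handling gnats is better spent searching.

No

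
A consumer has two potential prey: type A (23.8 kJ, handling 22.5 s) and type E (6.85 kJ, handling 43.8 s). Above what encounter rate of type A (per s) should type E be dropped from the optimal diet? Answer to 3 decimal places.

0.008 per s

The zero-one rule: include type E iff E₂/h₂ > λE₁/(1+λh₁). Equality gives the switch point.
λE₁h₂ = E₂ + λE₂h₁ ⇒ λ = E₂/(E₁h₂ − E₂h₁) = 6.85/(1042 − 154.1) = 0.007711 per s.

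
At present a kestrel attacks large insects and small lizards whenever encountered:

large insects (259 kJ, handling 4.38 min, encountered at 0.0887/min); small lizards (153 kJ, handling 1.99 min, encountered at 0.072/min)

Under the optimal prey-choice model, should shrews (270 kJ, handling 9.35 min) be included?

Intake rate on the current diet: R = (0.0887×259 + 0.072×153) / (1 + 0.0887×4.38 + 0.072×1.99) = 33.99/1.532 = 22.19 kJ/min.
shrews: E/h = 270/9.35 = 28.88 kJ/min.
28.88 > 22.19, so adding shrews raises the average — include it.

Yes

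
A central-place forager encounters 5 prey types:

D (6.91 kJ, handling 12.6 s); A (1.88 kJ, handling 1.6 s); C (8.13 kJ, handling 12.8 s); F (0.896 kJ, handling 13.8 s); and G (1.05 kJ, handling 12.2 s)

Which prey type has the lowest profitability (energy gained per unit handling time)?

F

In descending order of E/h:
A: 1.88/1.6 = 1.17 kJ/s
C: 8.13/12.8 = 0.635 kJ/s
D: 6.91/12.6 = 0.548 kJ/s
G: 1.05/12.2 = 0.0861 kJ/s
F: 0.896/13.8 = 0.0649 kJ/s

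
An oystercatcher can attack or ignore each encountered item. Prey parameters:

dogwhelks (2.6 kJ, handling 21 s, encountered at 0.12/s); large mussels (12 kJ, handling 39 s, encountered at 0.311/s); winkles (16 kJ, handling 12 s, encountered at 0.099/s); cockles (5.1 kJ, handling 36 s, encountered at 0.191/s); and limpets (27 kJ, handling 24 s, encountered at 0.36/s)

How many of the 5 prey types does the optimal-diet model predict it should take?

2

E/h in descending order: winkles 1.33, limpets 1.12, large mussels 0.308, cockles 0.142, dogwhelks 0.124 kJ/s. The optimal diet is the largest prefix of this list for which every included type satisfies E_i/h_i > R on the types above it.
Rate on top 1: 0.7239. limpets: 1.12 > 0.7239 → include.
Rate on top 2: 1.044. large mussels: 0.308 < 1.044 → exclude; stop.
Optimal diet: winkles, limpets — 2 of 5 types.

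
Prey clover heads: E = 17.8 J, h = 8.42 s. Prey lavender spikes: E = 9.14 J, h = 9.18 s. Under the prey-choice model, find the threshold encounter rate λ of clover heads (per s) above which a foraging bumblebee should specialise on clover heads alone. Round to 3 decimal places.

0.106 per s

Drop lavender spikes once their profitability E₂/h₂ falls below the rate achievable on clover heads alone: E₂/h₂ = λE₁/(1 + λh₁).
Solve for λ: λE₁h₂ = E₂(1 + λh₁) → λ(E₁h₂ − E₂h₁) = E₂ → λ = E₂/(E₁h₂ − E₂h₁).
λ = 9.14/(17.8×9.18 − 9.14×8.42) = 9.14/86.45 = 0.1057 per s.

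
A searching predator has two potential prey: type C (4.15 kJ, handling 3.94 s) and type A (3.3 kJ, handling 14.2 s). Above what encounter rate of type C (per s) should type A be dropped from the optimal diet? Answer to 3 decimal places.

0.072 per s

The zero-one rule: include type A iff E₂/h₂ > λE₁/(1+λh₁). Equality gives the switch point.
λE₁h₂ = E₂ + λE₂h₁ ⇒ λ = E₂/(E₁h₂ − E₂h₁) = 3.3/(58.93 − 13) = 0.07185 per s.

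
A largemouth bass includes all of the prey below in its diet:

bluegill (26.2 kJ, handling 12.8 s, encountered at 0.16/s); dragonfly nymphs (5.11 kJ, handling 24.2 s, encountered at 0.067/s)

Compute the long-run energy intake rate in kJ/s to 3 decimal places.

R = Σλ_iE_i / (1 + Σλ_ih_i)
Numerator: 0.16×26.2 + 0.067×5.11 = 4.534
Denominator: 1 + 0.16×12.8 + 0.067×24.2 = 4.669
R = 4.534/4.669 = 0.9711 kJ/s

0.971 kJ/s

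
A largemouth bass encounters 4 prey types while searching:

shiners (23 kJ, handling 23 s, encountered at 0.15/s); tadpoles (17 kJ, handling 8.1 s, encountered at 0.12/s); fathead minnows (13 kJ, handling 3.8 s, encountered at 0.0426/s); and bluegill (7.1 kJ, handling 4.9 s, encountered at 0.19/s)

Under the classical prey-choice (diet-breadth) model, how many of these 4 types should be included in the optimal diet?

3

E/h in descending order: fathead minnows 3.42, tadpoles 2.1, bluegill 1.45, shiners 1 kJ/s. The optimal diet is the largest prefix of this list for which every included type satisfies E_i/h_i > R on the types above it.
Rate on top 1: 0.4766. tadpoles: 2.1 > 0.4766 → include.
Rate on top 2: 1.216. bluegill: 1.45 > 1.216 → include.
Rate on top 3: 1.286. shiners: 1 < 1.286 → exclude; stop.
Optimal diet: fathead minnows, tadpoles, bluegill — 3 of 4 types.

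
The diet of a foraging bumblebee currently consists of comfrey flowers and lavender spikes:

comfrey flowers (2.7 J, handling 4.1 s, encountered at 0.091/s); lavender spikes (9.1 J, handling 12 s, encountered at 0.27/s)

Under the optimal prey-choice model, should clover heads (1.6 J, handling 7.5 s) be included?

Current rate: (0.091×2.7 + 0.27×9.1)/(1 + 0.091×4.1 + 0.27×12) = 0.5859 J/s.
clover heads: E/h = 1.6/7.5 = 0.2133 J/s.
Since 0.2133 < R, time spent handling clover heads is better spent searching.

No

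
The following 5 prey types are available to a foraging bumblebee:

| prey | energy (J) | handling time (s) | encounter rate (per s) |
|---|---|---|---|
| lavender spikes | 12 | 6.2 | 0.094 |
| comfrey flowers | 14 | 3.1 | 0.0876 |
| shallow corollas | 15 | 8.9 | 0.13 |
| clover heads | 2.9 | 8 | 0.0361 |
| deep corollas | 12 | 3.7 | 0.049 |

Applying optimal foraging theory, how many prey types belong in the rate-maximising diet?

E/h in descending order: comfrey flowers 4.52, deep corollas 3.24, lavender spikes 1.94, shallow corollas 1.69, clover heads 0.362 J/s. The optimal diet is the largest prefix of this list for which every included type satisfies E_i/h_i > R on the types above it.
Rate on top 1: 0.9645. deep corollas: 3.24 > 0.9645 → include.
Rate on top 2: 1.249. lavender spikes: 1.94 > 1.249 → include.
Rate on top 3: 1.445. shallow corollas: 1.69 > 1.445 → include.
Rate on top 4: 1.532. clover heads: 0.362 < 1.532 → exclude; stop.
Optimal diet: comfrey flowers, deep corollas, lavender spikes, shallow corollas — 4 of 5 types.

4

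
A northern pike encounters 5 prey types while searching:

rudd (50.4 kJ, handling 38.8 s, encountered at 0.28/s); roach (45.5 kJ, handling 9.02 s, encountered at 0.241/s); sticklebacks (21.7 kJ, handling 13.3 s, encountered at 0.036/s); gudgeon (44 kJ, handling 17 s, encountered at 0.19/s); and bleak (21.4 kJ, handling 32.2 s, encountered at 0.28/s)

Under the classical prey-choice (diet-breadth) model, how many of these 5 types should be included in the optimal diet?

1

Rank by E/h (kJ/s): roach 5.04, gudgeon 2.59, sticklebacks 1.63, rudd 1.3, bleak 0.665. Include each in turn until the next type's E/h falls below the running intake rate.
Rate on top 1: 3.455. gudgeon: 2.59 < 3.455 → exclude; stop.
Optimal diet: roach — 1 of 5 types.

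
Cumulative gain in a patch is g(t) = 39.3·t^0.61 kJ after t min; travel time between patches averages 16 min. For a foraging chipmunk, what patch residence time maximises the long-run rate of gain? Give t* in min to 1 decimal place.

25.0 min

By the marginal value theorem, leave when the instantaneous gain rate g'(t) equals the habitat-wide average g(t)/(T + t).
g'(t) = 0.61·39.3·t^-0.39. Setting 0.61·39.3·t^-0.39 = 39.3·t^0.61/(16+t) gives 0.61(16+t) = t, so 0.39·t = 0.61×16.
t* = 0.61×16/0.39 = 25.03 min.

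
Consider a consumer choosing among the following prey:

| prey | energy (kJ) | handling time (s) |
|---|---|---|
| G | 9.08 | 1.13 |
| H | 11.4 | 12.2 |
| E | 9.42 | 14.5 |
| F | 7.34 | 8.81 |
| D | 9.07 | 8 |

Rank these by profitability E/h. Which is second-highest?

In descending order of E/h:
G: 9.08/1.13 = 8.04 kJ/s
D: 9.07/8 = 1.13 kJ/s
H: 11.4/12.2 = 0.934 kJ/s
F: 7.34/8.81 = 0.833 kJ/s
E: 9.42/14.5 = 0.65 kJ/s

D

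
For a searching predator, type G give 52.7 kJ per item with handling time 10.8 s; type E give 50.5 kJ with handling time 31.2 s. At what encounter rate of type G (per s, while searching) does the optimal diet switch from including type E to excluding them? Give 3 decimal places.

0.046 per s

The zero-one rule: include type E iff E₂/h₂ > λE₁/(1+λh₁). Equality gives the switch point.
λE₁h₂ = E₂ + λE₂h₁ ⇒ λ = E₂/(E₁h₂ − E₂h₁) = 50.5/(1644 − 545.4) = 0.04596 per s.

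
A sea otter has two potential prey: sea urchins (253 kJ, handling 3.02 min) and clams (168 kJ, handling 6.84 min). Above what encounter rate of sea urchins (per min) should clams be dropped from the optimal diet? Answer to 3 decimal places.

0.137 per min

Drop clams once their profitability E₂/h₂ falls below the rate achievable on sea urchins alone: E₂/h₂ = λE₁/(1 + λh₁).
Solve for λ: λE₁h₂ = E₂(1 + λh₁) → λ(E₁h₂ − E₂h₁) = E₂ → λ = E₂/(E₁h₂ − E₂h₁).
λ = 168/(253×6.84 − 168×3.02) = 168/1223 = 0.1373 per min.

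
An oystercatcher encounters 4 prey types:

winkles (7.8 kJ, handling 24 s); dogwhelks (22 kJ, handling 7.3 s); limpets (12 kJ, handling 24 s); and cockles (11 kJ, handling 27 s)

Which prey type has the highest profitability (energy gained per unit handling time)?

In descending order of E/h:
dogwhelks: 22/7.3 = 3.01 kJ/s
limpets: 12/24 = 0.5 kJ/s
cockles: 11/27 = 0.407 kJ/s
winkles: 7.8/24 = 0.325 kJ/s

dogwhelks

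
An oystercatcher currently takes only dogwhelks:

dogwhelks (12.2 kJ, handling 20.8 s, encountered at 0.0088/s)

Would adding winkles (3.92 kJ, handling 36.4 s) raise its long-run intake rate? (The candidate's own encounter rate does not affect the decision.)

Yes

Intake rate on the current diet: R = (0.0088×12.2) / (1 + 0.0088×20.8) = 0.1074/1.183 = 0.09075 kJ/s.
Profitability of winkles: 3.92/36.4 = 0.1077 kJ/s.
0.1077 > 0.09075, so adding winkles raises the average — include it.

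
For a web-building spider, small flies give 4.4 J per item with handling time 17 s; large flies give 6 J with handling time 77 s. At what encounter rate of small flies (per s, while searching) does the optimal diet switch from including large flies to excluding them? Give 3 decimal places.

At the threshold, the rate on small flies alone equals the profitability of large flies: λ·4.4/(1 + λ·17) = 6/77 = 0.07792.
Rearranging, λ(4.4 − 0.07792×17) = 0.07792, so λ = 0.07792/3.075 = 0.02534 per s.

0.025 per s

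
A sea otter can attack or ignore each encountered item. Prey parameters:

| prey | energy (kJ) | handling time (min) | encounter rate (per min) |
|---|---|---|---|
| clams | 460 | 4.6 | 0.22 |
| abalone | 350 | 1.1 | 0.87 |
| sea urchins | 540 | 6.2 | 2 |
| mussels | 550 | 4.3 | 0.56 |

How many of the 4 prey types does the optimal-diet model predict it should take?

1

Rank by E/h (kJ/min): abalone 318, mussels 128, clams 100, sea urchins 87.1. Include each in turn until the next type's E/h falls below the running intake rate.
Rate on top 1: 155.6. mussels: 128 < 155.6 → exclude; stop.
Optimal diet: abalone — 1 of 4 types.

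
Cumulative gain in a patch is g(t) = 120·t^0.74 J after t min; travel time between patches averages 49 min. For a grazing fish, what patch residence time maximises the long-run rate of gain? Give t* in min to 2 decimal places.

139.46 min

Optimal t* satisfies g'(t*) = g(t*)/(T + t*).
g'(t) = 0.74·120·t^-0.26. Setting 0.74·120·t^-0.26 = 120·t^0.74/(49+t) gives 0.74(49+t) = t, so 0.26·t = 0.74×49.
t* = 0.74×49/0.26 = 139.5 min.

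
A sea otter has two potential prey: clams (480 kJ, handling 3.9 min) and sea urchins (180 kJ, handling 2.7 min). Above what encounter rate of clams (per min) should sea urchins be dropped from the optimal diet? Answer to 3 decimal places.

Drop sea urchins once their profitability E₂/h₂ falls below the rate achievable on clams alone: E₂/h₂ = λE₁/(1 + λh₁).
Solve for λ: λE₁h₂ = E₂(1 + λh₁) → λ(E₁h₂ − E₂h₁) = E₂ → λ = E₂/(E₁h₂ − E₂h₁).
λ = 180/(480×2.7 − 180×3.9) = 180/594 = 0.303 per min.

0.303 per min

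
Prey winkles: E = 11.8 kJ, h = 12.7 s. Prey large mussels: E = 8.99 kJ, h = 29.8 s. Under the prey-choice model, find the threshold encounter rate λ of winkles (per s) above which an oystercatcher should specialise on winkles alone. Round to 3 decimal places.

At the threshold, the rate on winkles alone equals the profitability of large mussels: λ·11.8/(1 + λ·12.7) = 8.99/29.8 = 0.3017.
Rearranging, λ(11.8 − 0.3017×12.7) = 0.3017, so λ = 0.3017/7.969 = 0.03786 per s.

0.038 per s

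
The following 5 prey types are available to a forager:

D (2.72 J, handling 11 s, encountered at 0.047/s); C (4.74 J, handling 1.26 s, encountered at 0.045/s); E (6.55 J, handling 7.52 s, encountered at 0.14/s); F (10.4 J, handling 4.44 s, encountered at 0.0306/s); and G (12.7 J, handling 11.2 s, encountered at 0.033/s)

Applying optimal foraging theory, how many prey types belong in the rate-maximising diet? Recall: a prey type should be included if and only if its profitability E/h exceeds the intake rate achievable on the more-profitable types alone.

4

E/h in descending order: C 3.76, F 2.34, G 1.13, E 0.871, D 0.247 J/s. The optimal diet is the largest prefix of this list for which every included type satisfies E_i/h_i > R on the types above it.
Rate on top 1: 0.2019. F: 2.34 > 0.2019 → include.
Rate on top 2: 0.4457. G: 1.13 > 0.4457 → include.
Rate on top 3: 0.6085. E: 0.871 > 0.6085 → include.
Rate on top 4: 0.7142. D: 0.247 < 0.7142 → exclude; stop.
Optimal diet: C, F, G, E — 4 of 5 types.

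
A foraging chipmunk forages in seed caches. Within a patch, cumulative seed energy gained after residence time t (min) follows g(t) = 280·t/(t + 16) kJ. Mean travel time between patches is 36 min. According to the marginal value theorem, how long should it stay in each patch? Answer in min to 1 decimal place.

By the marginal value theorem, leave when the instantaneous gain rate g'(t) equals the habitat-wide average g(t)/(T + t).
g'(t) = 280·16/(t + 16)². Setting 280·16/(t+16)² = 280t/[(t+16)(36+t)] gives 16(36+t) = t(t+16), so t² = 16×36 = 576.
t* = √576 = 24 min.

24.0 min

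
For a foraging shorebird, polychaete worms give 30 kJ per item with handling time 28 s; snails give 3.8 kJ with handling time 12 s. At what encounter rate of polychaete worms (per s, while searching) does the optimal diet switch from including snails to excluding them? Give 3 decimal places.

The zero-one rule: include snails iff E₂/h₂ > λE₁/(1+λh₁). Equality gives the switch point.
λE₁h₂ = E₂ + λE₂h₁ ⇒ λ = E₂/(E₁h₂ − E₂h₁) = 3.8/(360 − 106.4) = 0.01498 per s.

0.015 per s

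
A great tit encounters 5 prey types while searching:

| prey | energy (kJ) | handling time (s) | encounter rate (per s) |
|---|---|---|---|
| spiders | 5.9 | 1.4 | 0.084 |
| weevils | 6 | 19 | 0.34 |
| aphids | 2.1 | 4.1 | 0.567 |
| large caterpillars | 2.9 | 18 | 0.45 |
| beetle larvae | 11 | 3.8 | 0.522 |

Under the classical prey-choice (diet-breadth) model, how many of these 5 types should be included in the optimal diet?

Profitabilities (E/h, kJ/s): spiders 4.21, beetle larvae 2.89, aphids 0.512, weevils 0.316, large caterpillars 0.161. Add prey in this order while the next type's profitability exceeds the intake rate on those already taken.
Rate on top 1: 0.4435. beetle larvae: 2.89 > 0.4435 → include.
Rate on top 2: 2.011. aphids: 0.512 < 2.011 → exclude; stop.
Optimal diet: spiders, beetle larvae — 2 of 5 types.

2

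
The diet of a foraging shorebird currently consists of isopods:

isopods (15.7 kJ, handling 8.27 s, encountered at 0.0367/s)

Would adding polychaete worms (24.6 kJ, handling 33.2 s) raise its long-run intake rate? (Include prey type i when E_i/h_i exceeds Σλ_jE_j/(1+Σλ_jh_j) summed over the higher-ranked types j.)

Yes

Current rate: (0.0367×15.7)/(1 + 0.0367×8.27) = 0.442 kJ/s.
polychaete worms: E/h = 24.6/33.2 = 0.741 kJ/s.
Since 0.741 > R, including polychaete worms increases the long-run rate.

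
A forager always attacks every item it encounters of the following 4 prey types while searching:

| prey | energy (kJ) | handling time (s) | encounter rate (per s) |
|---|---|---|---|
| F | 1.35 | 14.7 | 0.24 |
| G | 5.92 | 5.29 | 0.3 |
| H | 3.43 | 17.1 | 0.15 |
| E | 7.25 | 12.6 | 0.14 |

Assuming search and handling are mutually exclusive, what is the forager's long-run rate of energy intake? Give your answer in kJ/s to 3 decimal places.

R = Σλ_iE_i / (1 + Σλ_ih_i)
Numerator: 0.24×1.35 + 0.3×5.92 + 0.15×3.43 + 0.14×7.25 = 3.63
Denominator: 1 + 0.24×14.7 + 0.3×5.29 + 0.15×17.1 + 0.14×12.6 = 10.44
R = 3.63/10.44 = 0.3475 kJ/s

0.348 kJ/s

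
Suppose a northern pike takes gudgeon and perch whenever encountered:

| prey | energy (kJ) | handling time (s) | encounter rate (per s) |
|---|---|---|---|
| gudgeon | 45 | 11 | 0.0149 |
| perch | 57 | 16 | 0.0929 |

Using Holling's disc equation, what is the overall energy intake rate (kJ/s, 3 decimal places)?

R = (0.0149×45 + 0.0929×57) / (1 + 0.0149×11 + 0.0929×16) = 5.966/2.65 = 2.251 kJ/s.

2.251 kJ/s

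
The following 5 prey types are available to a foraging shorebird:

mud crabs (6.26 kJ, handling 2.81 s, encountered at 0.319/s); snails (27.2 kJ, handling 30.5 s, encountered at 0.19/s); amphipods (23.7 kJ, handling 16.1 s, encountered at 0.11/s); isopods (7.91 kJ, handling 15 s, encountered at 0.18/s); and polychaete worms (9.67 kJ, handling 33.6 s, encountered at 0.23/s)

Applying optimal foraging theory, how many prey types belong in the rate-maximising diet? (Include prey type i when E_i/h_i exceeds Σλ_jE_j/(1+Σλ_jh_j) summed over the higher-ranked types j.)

Profitabilities (E/h, kJ/s): mud crabs 2.23, amphipods 1.47, snails 0.892, isopods 0.527, polychaete worms 0.288. Add prey in this order while the next type's profitability exceeds the intake rate on those already taken.
Rate on top 1: 1.053. amphipods: 1.47 > 1.053 → include.
Rate on top 2: 1.255. snails: 0.892 < 1.255 → exclude; stop.
Optimal diet: mud crabs, amphipods — 2 of 5 types.

2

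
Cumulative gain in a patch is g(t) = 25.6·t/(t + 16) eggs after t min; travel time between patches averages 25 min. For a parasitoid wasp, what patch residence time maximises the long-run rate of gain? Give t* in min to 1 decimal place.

By the marginal value theorem, leave when the instantaneous gain rate g'(t) equals the habitat-wide average g(t)/(T + t).
g'(t) = 25.6·16/(t + 16)². Setting 25.6·16/(t+16)² = 25.6t/[(t+16)(25+t)] gives 16(25+t) = t(t+16), so t² = 16×25 = 400.
t* = √400 = 20 min.

20.0 min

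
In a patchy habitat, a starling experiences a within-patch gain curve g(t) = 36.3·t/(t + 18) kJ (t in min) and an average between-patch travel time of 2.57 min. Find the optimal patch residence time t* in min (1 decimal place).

Optimal t* satisfies g'(t*) = g(t*)/(T + t*).
g'(t) = 36.3·18/(t + 18)². Setting 36.3·18/(t+18)² = 36.3t/[(t+18)(2.57+t)] gives 18(2.57+t) = t(t+18), so t² = 18×2.57 = 46.26.
t* = √46.26 = 6.801 min.

6.8 min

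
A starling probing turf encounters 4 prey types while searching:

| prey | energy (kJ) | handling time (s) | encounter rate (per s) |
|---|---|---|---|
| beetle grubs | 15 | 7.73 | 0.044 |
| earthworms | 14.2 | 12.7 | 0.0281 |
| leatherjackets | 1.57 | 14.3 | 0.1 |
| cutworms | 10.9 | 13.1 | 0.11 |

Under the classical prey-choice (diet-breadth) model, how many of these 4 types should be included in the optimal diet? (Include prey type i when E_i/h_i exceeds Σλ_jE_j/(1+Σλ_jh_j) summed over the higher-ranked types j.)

3

Rank by E/h (kJ/s): beetle grubs 1.94, earthworms 1.12, cutworms 0.832, leatherjackets 0.11. Include each in turn until the next type's E/h falls below the running intake rate.
Rate on top 1: 0.4925. earthworms: 1.12 > 0.4925 → include.
Rate on top 2: 0.6241. cutworms: 0.832 > 0.6241 → include.
Rate on top 3: 0.7196. leatherjackets: 0.11 < 0.7196 → exclude; stop.
Optimal diet: beetle grubs, earthworms, cutworms — 3 of 4 types.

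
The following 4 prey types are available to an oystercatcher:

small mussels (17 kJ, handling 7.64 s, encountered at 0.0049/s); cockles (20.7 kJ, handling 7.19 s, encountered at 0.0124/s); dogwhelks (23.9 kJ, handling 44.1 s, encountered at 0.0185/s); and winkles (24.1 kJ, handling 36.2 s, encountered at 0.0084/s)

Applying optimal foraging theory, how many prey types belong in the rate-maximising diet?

4

Profitabilities (E/h, kJ/s): cockles 2.88, small mussels 2.23, winkles 0.666, dogwhelks 0.542. Add prey in this order while the next type's profitability exceeds the intake rate on those already taken.
Rate on top 1: 0.2357. small mussels: 2.23 > 0.2357 → include.
Rate on top 2: 0.3018. winkles: 0.666 > 0.3018 → include.
Rate on top 3: 0.3791. dogwhelks: 0.542 > 0.3791 → include.
Optimal diet: cockles, small mussels, winkles, dogwhelks — 4 of 4 types.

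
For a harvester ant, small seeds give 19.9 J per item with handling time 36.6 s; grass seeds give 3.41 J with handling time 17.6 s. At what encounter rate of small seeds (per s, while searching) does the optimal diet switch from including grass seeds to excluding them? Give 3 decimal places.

0.015 per s

At the threshold, the rate on small seeds alone equals the profitability of grass seeds: λ·19.9/(1 + λ·36.6) = 3.41/17.6 = 0.1938.
Rearranging, λ(19.9 − 0.1938×36.6) = 0.1938, so λ = 0.1938/12.81 = 0.01513 per s.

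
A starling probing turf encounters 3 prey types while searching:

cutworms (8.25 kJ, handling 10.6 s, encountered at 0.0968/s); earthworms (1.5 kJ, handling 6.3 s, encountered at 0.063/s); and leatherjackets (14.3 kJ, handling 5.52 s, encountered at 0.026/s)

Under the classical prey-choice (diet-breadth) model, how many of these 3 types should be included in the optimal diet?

Profitabilities (E/h, kJ/s): leatherjackets 2.59, cutworms 0.778, earthworms 0.238. Add prey in this order while the next type's profitability exceeds the intake rate on those already taken.
Rate on top 1: 0.3251. cutworms: 0.778 > 0.3251 → include.
Rate on top 2: 0.5395. earthworms: 0.238 < 0.5395 → exclude; stop.
Optimal diet: leatherjackets, cutworms — 2 of 3 types.

2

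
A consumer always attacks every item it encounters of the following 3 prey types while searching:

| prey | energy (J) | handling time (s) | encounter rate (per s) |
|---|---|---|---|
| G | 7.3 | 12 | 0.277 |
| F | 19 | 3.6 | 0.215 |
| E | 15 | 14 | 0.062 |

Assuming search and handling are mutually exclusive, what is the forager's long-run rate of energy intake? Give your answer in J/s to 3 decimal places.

1.180 J/s

Energy encountered per unit search time: 0.277×7.3 + 0.215×19 + 0.062×15 = 7.037 J/s.
Handling time per unit search time: 0.277×12 + 0.215×3.6 + 0.062×14 = 4.966.
Rate = 7.037/(1 + 4.966) = 1.18 J/s.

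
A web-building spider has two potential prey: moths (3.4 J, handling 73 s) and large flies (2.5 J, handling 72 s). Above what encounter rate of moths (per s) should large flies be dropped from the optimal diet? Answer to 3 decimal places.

0.040 per s

At the threshold, the rate on moths alone equals the profitability of large flies: λ·3.4/(1 + λ·73) = 2.5/72 = 0.03472.
Rearranging, λ(3.4 − 0.03472×73) = 0.03472, so λ = 0.03472/0.8653 = 0.04013 per s.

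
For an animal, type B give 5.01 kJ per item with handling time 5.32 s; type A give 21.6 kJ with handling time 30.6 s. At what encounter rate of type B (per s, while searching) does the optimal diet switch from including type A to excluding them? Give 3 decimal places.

Drop type A once their profitability E₂/h₂ falls below the rate achievable on type B alone: E₂/h₂ = λE₁/(1 + λh₁).
Solve for λ: λE₁h₂ = E₂(1 + λh₁) → λ(E₁h₂ − E₂h₁) = E₂ → λ = E₂/(E₁h₂ − E₂h₁).
λ = 21.6/(5.01×30.6 − 21.6×5.32) = 21.6/38.39 = 0.5626 per s.

0.563 per s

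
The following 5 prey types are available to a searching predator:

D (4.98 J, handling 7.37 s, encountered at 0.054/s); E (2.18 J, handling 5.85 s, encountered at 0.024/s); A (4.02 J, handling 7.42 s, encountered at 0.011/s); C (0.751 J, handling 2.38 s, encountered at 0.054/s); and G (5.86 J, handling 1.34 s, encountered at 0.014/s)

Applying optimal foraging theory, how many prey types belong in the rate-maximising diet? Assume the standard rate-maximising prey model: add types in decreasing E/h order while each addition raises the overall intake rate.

Profitabilities (E/h, J/s): G 4.37, D 0.676, A 0.542, E 0.373, C 0.316. Add prey in this order while the next type's profitability exceeds the intake rate on those already taken.
Rate on top 1: 0.08053. D: 0.676 > 0.08053 → include.
Rate on top 2: 0.2477. A: 0.542 > 0.2477 → include.
Rate on top 3: 0.2637. E: 0.373 > 0.2637 → include.
Rate on top 4: 0.2731. C: 0.316 > 0.2731 → include.
Optimal diet: G, D, A, E, C — 5 of 5 types.

5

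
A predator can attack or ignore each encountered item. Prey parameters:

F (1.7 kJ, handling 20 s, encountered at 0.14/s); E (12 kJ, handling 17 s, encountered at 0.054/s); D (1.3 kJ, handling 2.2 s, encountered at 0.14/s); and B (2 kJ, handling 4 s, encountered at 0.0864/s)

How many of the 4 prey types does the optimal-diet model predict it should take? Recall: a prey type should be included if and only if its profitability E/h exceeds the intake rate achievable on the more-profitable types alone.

3

Rank by E/h (kJ/s): E 0.706, D 0.591, B 0.5, F 0.085. Include each in turn until the next type's E/h falls below the running intake rate.
Rate on top 1: 0.3379. D: 0.591 > 0.3379 → include.
Rate on top 2: 0.3729. B: 0.5 > 0.3729 → include.
Rate on top 3: 0.39. F: 0.085 < 0.39 → exclude; stop.
Optimal diet: E, D, B — 3 of 4 types.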